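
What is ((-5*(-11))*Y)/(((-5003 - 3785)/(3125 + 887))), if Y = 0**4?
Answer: 0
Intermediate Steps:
Y = 0
((-5*(-11))*Y)/(((-5003 - 3785)/(3125 + 887))) = (-5*(-11)*0)/(((-5003 - 3785)/(3125 + 887))) = (55*0)/((-8788/4012)) = 0/((-8788*1/4012)) = 0/(-2197/1003) = 0*(-1003/2197) = 0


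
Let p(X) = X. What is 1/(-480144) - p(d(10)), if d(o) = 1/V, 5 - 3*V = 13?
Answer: 180053/480144 ≈ 0.37500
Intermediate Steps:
V = -8/3 (V = 5/3 - ⅓*13 = 5/3 - 13/3 = -8/3 ≈ -2.6667)
d(o) = -3/8 (d(o) = 1/(-8/3) = -3/8)
1/(-480144) - p(d(10)) = 1/(-480144) - 1*(-3/8) = -1/480144 + 3/8 = 180053/480144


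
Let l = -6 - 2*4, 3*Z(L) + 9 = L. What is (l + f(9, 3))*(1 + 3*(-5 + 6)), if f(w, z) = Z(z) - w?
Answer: -100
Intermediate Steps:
Z(L) = -3 + L/3
l = -14 (l = -6 - 8 = -14)
f(w, z) = -3 - w + z/3 (f(w, z) = (-3 + z/3) - w = -3 - w + z/3)
(l + f(9, 3))*(1 + 3*(-5 + 6)) = (-14 + (-3 - 1*9 + (1/3)*3))*(1 + 3*(-5 + 6)) = (-14 + (-3 - 9 + 1))*(1 + 3*1) = (-14 - 11)*(1 + 3) = -25*4 = -100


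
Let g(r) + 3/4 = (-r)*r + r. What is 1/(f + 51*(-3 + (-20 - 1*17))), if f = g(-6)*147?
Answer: -4/33297 ≈ -0.00012013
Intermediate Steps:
g(r) = -3/4 + r - r**2 (g(r) = -3/4 + ((-r)*r + r) = -3/4 + (-r**2 + r) = -3/4 + (r - r**2) = -3/4 + r - r**2)
f = -25137/4 (f = (-3/4 - 6 - 1*(-6)**2)*147 = (-3/4 - 6 - 1*36)*147 = (-3/4 - 6 - 36)*147 = -171/4*147 = -25137/4 ≈ -6284.3)
1/(f + 51*(-3 + (-20 - 1*17))) = 1/(-25137/4 + 51*(-3 + (-20 - 1*17))) = 1/(-25137/4 + 51*(-3 + (-20 - 17))) = 1/(-25137/4 + 51*(-3 - 37)) = 1/(-25137/4 + 51*(-40)) = 1/(-25137/4 - 2040) = 1/(-33297/4) = -4/33297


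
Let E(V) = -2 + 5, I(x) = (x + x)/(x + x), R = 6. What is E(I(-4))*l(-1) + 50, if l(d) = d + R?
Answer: 65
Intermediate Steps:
I(x) = 1 (I(x) = (2*x)/((2*x)) = (2*x)*(1/(2*x)) = 1)
E(V) = 3
l(d) = 6 + d (l(d) = d + 6 = 6 + d)
E(I(-4))*l(-1) + 50 = 3*(6 - 1) + 50 = 3*5 + 50 = 15 + 50 = 65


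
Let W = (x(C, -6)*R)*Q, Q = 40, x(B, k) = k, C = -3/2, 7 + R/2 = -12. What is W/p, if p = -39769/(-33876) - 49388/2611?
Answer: -806666152320/1569231029 ≈ -514.05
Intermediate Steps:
R = -38 (R = -14 + 2*(-12) = -14 - 24 = -38)
C = -3/2 (C = -3*1/2 = -3/2 ≈ -1.5000)
p = -1569231029/88450236 (p = -39769*(-1/33876) - 49388*1/2611 = 39769/33876 - 49388/2611 = -1569231029/88450236 ≈ -17.741)
W = 9120 (W = -6*(-38)*40 = 228*40 = 9120)
W/p = 9120/(-1569231029/88450236) = 9120*(-88450236/1569231029) = -806666152320/1569231029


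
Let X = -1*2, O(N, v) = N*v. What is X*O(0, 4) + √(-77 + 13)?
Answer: 8*I ≈ 8.0*I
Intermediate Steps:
X = -2
X*O(0, 4) + √(-77 + 13) = -0*4 + √(-77 + 13) = -2*0 + √(-64) = 0 + 8*I = 8*I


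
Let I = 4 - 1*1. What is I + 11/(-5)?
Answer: ⅘ ≈ 0.80000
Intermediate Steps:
I = 3 (I = 4 - 1 = 3)
I + 11/(-5) = 3 + 11/(-5) = 3 - ⅕*11 = 3 - 11/5 = ⅘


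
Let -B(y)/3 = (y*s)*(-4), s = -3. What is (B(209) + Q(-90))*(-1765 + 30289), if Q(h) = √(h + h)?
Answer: -214614576 + 171144*I*√5 ≈ -2.1461e+8 + 3.8269e+5*I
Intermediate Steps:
B(y) = -36*y (B(y) = -3*y*(-3)*(-4) = -3*(-3*y)*(-4) = -36*y)
Q(h) = √2*√h (Q(h) = √(2*h) = √2*√h)
(B(209) + Q(-90))*(-1765 + 30289) = (-36*209 + √2*√(-90))*(-1765 + 30289) = (-7524 + √2*(3*I*√10))*28524 = (-7524 + 6*I*√5)*28524 = -214614576 + 171144*I*√5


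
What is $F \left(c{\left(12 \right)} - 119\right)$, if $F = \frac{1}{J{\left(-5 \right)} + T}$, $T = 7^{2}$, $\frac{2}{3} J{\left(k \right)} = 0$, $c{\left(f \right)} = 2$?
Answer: $- \frac{117}{49} \approx -2.3878$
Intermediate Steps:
$J{\left(k \right)} = 0$ ($J{\left(k \right)} = \frac{3}{2} \cdot 0 = 0$)
$T = 49$
$F = \frac{1}{49}$ ($F = \frac{1}{0 + 49} = \frac{1}{49} \approx 0.020408$)
$F \left(c{\left(12 \right)} - 119\right) = \frac{2 - 119}{49} = \frac{1}{49} \left(-117\right) = - \frac{117}{49}$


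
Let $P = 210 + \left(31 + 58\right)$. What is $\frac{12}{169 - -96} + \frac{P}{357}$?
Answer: $\frac{83519}{94605} \approx 0.88282$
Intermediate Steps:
$P = 299$ ($P = 210 + 89 = 299$)
$\frac{12}{169 - -96} + \frac{P}{357} = \frac{12}{169 - -96} + \frac{299}{357} = \frac{12}{169 + 96} + 299 \cdot \frac{1}{357} = \frac{12}{265} + \frac{299}{357} = \frac{83519}{94605}$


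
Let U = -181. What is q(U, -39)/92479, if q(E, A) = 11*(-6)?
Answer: -66/92479 ≈ -0.00071368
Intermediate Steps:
q(E, A) = -66
q(U, -39)/92479 = -66/92479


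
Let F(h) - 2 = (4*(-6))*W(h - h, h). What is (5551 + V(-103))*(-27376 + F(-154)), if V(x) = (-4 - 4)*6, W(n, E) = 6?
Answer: -151431554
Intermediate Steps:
F(h) = -142 (F(h) = 2 + (4*(-6))*6 = 2 - 24*6 = 2 - 144 = -142)
V(x) = -48 (V(x) = -8*6 = -48)
(5551 + V(-103))*(-27376 + F(-154)) = (5551 - 48)*(-27376 - 142) = 5503*(-27518) = -151431554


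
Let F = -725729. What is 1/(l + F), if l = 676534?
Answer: -1/49195 ≈ -2.0327e-5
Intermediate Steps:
1/(l + F) = 1/(676534 - 725729) = 1/(-49195) = -1/49195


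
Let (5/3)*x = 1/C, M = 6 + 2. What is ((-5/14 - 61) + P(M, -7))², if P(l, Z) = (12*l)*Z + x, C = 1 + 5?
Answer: 658640896/1225 ≈ 5.3767e+5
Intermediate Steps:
M = 8
C = 6
x = ⅒ (x = (⅗)/6 = (⅗)*(⅙) = ⅒ ≈ 0.10000)
P(l, Z) = ⅒ + 12*Z*l (P(l, Z) = (12*l)*Z + ⅒ = 12*Z*l + ⅒ = ⅒ + 12*Z*l)
((-5/14 - 61) + P(M, -7))² = ((-5/14 - 61) + (⅒ + 12*(-7)*8))² = ((-5*1/14 - 61) + (⅒ - 672))² = ((-5/14 - 61) - 6719/10)² = (-859/14 - 6719/10)² = (-25664/35)² = 658640896/1225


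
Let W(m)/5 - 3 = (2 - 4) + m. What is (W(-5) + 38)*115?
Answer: 2070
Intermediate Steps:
W(m) = 5 + 5*m (W(m) = 15 + 5*((2 - 4) + m) = 15 + 5*(-2 + m) = 15 + (-10 + 5*m) = 5 + 5*m)
(W(-5) + 38)*115 = ((5 + 5*(-5)) + 38)*115 = ((5 - 25) + 38)*115 = (-20 + 38)*115 = 18*115 = 2070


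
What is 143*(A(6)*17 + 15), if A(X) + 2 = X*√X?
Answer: -2717 + 14586*√6 ≈ 33011.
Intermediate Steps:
A(X) = -2 + X^(3/2) (A(X) = -2 + X*√X = -2 + X^(3/2))
143*(A(6)*17 + 15) = 143*((-2 + 6^(3/2))*17 + 15) = 143*((-2 + 6*√6)*17 + 15) = 143*((-34 + 102*√6) + 15) = 143*(-19 + 102*√6) = -2717 + 14586*√6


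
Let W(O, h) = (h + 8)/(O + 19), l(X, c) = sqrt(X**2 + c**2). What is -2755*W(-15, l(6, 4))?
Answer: -5510 - 2755*sqrt(13)/2 ≈ -10477.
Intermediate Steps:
W(O, h) = (8 + h)/(19 + O)
-2755*W(-15, l(6, 4)) = -2755*(8 + sqrt(6**2 + 4**2))/(19 - 15) = -2755*(8 + sqrt(36 + 16))/4 = -2755*(8 + sqrt(52))/4 = -2755*(8 + 2*sqrt(13))/4 = -2755*(2 + sqrt(13)/2) = -5510 - 2755*sqrt(13)/2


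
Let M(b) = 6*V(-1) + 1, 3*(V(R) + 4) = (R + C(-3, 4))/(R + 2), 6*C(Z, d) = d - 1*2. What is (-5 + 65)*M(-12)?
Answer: -1460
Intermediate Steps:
C(Z, d) = -⅓ + d/6 (C(Z, d) = (d - 1*2)/6 = (d - 2)/6 = (-2 + d)/6 = -⅓ + d/6)
V(R) = -4 + (⅓ + R)/(3*(2 + R)) (V(R) = -4 + ((R + (-⅓ + (⅙)*4))/(R + 2))/3 = -4 + ((R + (-⅓ + ⅔))/(2 + R))/3 = -4 + ((R + ⅓)/(2 + R))/3 = -4 + ((⅓ + R)/(2 + R))/3 = -4 + (⅓ + R)/(3*(2 + R)))
M(b) = -73/3 (M(b) = 6*((-71 - 33*(-1))/(9*(2 - 1))) + 1 = 6*((⅑)*(-71 + 33)/1) + 1 = 6*((⅑)*1*(-38)) + 1 = 6*(-38/9) + 1 = -76/3 + 1 = -73/3)
(-5 + 65)*M(-12) = (-5 + 65)*(-73/3) = 60*(-73/3) = -1460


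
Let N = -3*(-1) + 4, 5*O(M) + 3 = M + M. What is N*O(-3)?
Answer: -63/5 ≈ -12.600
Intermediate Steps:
O(M) = -⅗ + 2*M/5 (O(M) = -⅗ + (M + M)/5 = -⅗ + (2*M)/5 = -⅗ + 2*M/5)
N = 7 (N = 3 + 4 = 7)
N*O(-3) = 7*(-⅗ + (⅖)*(-3)) = 7*(-⅗ - 6/5) = 7*(-9/5) = -63/5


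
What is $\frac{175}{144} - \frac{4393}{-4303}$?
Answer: $\frac{1385617}{619632} \approx 2.2362$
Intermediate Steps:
$\frac{175}{144} - \frac{4393}{-4303} = 175 \cdot \frac{1}{144} - - \frac{4393}{4303} = \frac{175}{144} + \frac{4393}{4303} = \frac{1385617}{619632}$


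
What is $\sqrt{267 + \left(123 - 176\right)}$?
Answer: $\sqrt{214} \approx 14.629$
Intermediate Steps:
$\sqrt{267 + \left(123 - 176\right)} = \sqrt{267 - 53} = \sqrt{214}$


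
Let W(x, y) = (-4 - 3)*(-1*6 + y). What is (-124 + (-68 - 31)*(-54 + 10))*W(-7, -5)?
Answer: 325864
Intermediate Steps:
W(x, y) = 42 - 7*y (W(x, y) = -7*(-6 + y) = 42 - 7*y)
(-124 + (-68 - 31)*(-54 + 10))*W(-7, -5) = (-124 + (-68 - 31)*(-54 + 10))*(42 - 7*(-5)) = (-124 - 99*(-44))*(42 + 35) = (-124 + 4356)*77 = 4232*77 = 325864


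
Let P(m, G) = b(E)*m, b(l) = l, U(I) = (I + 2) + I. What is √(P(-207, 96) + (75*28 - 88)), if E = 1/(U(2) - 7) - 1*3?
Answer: 2*√710 ≈ 53.292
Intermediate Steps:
U(I) = 2 + 2*I (U(I) = (2 + I) + I = 2 + 2*I)
E = -4 (E = 1/((2 + 2*2) - 7) - 1*3 = 1/((2 + 4) - 7) - 3 = 1/(6 - 7) - 3 = 1/(-1) - 3 = -1 - 3 = -4)
P(m, G) = -4*m
√(P(-207, 96) + (75*28 - 88)) = √(-4*(-207) + (75*28 - 88)) = √(828 + (2100 - 88)) = √(828 + 2012) = √2840 = 2*√710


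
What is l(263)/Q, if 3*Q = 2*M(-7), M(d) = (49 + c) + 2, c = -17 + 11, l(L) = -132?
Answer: -22/5 ≈ -4.4000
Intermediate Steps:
c = -6
M(d) = 45 (M(d) = (49 - 6) + 2 = 43 + 2 = 45)
Q = 30 (Q = (2*45)/3 = (⅓)*90 = 30)
l(263)/Q = -132/30 = -132*1/30 = -22/5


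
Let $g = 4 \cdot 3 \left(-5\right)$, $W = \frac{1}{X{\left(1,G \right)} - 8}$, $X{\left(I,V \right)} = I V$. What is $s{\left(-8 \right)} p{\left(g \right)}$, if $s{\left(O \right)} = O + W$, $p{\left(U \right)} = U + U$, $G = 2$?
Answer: $980$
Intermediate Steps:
$W = - \frac{1}{6}$ ($W = \frac{1}{1 \cdot 2 - 8} = \frac{1}{2 - 8} = \frac{1}{-6} = - \frac{1}{6} \approx -0.16667$)
$g = -60$ ($g = 12 \left(-5\right) = -60$)
$p{\left(U \right)} = 2 U$
$s{\left(O \right)} = - \frac{1}{6} + O$ ($s{\left(O \right)} = O - \frac{1}{6} = - \frac{1}{6} + O$)
$s{\left(-8 \right)} p{\left(g \right)} = \left(- \frac{1}{6} - 8\right) 2 \left(-60\right) = \left(- \frac{49}{6}\right) \left(-120\right) = 980$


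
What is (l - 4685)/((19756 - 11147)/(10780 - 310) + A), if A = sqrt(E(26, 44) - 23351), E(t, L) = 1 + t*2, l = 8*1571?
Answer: 710543901090/2554021843081 - 864141554700*I*sqrt(23298)/2554021843081 ≈ 0.27821 - 51.644*I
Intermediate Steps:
l = 12568
E(t, L) = 1 + 2*t
A = I*sqrt(23298) (A = sqrt((1 + 2*26) - 23351) = sqrt((1 + 52) - 23351) = sqrt(53 - 23351) = sqrt(-23298) = I*sqrt(23298) ≈ 152.64*I)
(l - 4685)/((19756 - 11147)/(10780 - 310) + A) = (12568 - 4685)/((19756 - 11147)/(10780 - 310) + I*sqrt(23298)) = 7883/(8609/10470 + I*sqrt(23298))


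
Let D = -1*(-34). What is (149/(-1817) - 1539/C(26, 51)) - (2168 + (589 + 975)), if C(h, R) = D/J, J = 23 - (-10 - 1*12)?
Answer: -356396897/61778 ≈ -5769.0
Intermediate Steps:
D = 34
J = 45 (J = 23 - (-10 - 12) = 23 - 1*(-22) = 23 + 22 = 45)
C(h, R) = 34/45
(149/(-1817) - 1539/C(26, 51)) - (2168 + (589 + 975)) = (149/(-1817) - 1539/34/45) - (2168 + (589 + 975)) = (149*(-1/1817) - 1539*45/34) - (2168 + 1564) = (-149/1817 - 69255/34) - 1*3732 = -125841401/61778 - 3732 = -356396897/61778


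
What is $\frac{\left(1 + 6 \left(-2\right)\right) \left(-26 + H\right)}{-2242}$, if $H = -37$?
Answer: $- \frac{693}{2242} \approx -0.3091$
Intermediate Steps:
$\frac{\left(1 + 6 \left(-2\right)\right) \left(-26 + H\right)}{-2242} = \frac{\left(1 + 6 \left(-2\right)\right) \left(-26 - 37\right)}{-2242} = \left(1 - 12\right) \left(-63\right) \left(- \frac{1}{2242}\right) = \left(-11\right) \left(-63\right) \left(- \frac{1}{2242}\right) = 693 \left(- \frac{1}{2242}\right) = - \frac{693}{2242}$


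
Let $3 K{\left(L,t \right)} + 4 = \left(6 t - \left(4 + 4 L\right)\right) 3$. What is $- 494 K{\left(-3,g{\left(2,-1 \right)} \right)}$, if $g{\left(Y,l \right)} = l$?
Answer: $- \frac{988}{3} \approx -329.33$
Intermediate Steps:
$K{\left(L,t \right)} = - \frac{16}{3} - 4 L + 6 t$ ($K{\left(L,t \right)} = - \frac{4}{3} + \frac{\left(6 t - \left(4 + 4 L\right)\right) 3}{3} = - \frac{4}{3} + \frac{\left(-4 - 4 L + 6 t\right) 3}{3} = - \frac{4}{3} + \frac{-12 - 12 L + 18 t}{3} = - \frac{4}{3} - \left(4 - 6 t + 4 L\right) = - \frac{16}{3} - 4 L + 6 t$)
$- 494 K{\left(-3,g{\left(2,-1 \right)} \right)} = - 494 \left(- \frac{16}{3} - -12 + 6 \left(-1\right)\right) = - 494 \left(- \frac{16}{3} + 12 - 6\right) = \left(-494\right) \frac{2}{3} = - \frac{988}{3}$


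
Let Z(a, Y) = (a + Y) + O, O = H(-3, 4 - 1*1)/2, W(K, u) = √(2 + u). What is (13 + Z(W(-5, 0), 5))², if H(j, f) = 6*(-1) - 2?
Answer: (14 + √2)² ≈ 237.60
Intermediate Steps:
H(j, f) = -8 (H(j, f) = -6 - 2 = -8)
O = -4 (O = -8/2 = -8*½ = -4)
Z(a, Y) = -4 + Y + a (Z(a, Y) = (a + Y) - 4 = (Y + a) - 4 = -4 + Y + a)
(13 + Z(W(-5, 0), 5))² = (13 + (-4 + 5 + √(2 + 0)))² = (13 + (-4 + 5 + √2))² = (13 + (1 + √2))² = (14 + √2)²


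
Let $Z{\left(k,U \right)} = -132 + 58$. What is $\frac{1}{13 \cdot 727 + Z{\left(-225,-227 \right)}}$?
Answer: $\frac{1}{9377} \approx 0.00010664$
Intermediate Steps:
$Z{\left(k,U \right)} = -74$
$\frac{1}{13 \cdot 727 + Z{\left(-225,-227 \right)}} = \frac{1}{13 \cdot 727 - 74} = \frac{1}{9451 - 74} = \frac{1}{9377}$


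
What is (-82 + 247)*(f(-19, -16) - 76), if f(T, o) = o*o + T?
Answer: 26565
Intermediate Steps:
f(T, o) = T + o² (f(T, o) = o² + T = T + o²)
(-82 + 247)*(f(-19, -16) - 76) = (-82 + 247)*((-19 + (-16)²) - 76) = 165*((-19 + 256) - 76) = 165*(237 - 76) = 165*161 = 26565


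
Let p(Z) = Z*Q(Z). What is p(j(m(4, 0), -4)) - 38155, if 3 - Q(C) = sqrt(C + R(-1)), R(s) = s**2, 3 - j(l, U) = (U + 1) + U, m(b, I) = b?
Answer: -38125 - 10*sqrt(11) ≈ -38158.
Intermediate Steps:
j(l, U) = 2 - 2*U (j(l, U) = 3 - ((U + 1) + U) = 3 - ((1 + U) + U) = 3 - (1 + 2*U) = 3 + (-1 - 2*U) = 2 - 2*U)
Q(C) = 3 - sqrt(1 + C) (Q(C) = 3 - sqrt(C + (-1)**2) = 3 - sqrt(C + 1) = 3 - sqrt(1 + C))
p(Z) = Z*(3 - sqrt(1 + Z))
p(j(m(4, 0), -4)) - 38155 = (2 - 2*(-4))*(3 - sqrt(1 + (2 - 2*(-4)))) - 38155 = (2 + 8)*(3 - sqrt(1 + (2 + 8))) - 38155 = 10*(3 - sqrt(1 + 10)) - 38155 = 10*(3 - sqrt(11)) - 38155 = (30 - 10*sqrt(11)) - 38155 = -38125 - 10*sqrt(11)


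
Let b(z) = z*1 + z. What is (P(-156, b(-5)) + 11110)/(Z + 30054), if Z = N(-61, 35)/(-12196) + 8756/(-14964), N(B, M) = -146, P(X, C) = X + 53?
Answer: 251098486326/685597345943 ≈ 0.36625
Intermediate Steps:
b(z) = 2*z (b(z) = z + z = 2*z)
P(X, C) = 53 + X
Z = -13075429/22812618 (Z = -146/(-12196) + 8756/(-14964) = -146*(-1/12196) + 8756*(-1/14964) = 73/6098 - 2189/3741 = -13075429/22812618 ≈ -0.57317)
(P(-156, b(-5)) + 11110)/(Z + 30054) = ((53 - 156) + 11110)/(-13075429/22812618 + 30054) = (-103 + 11110)/(685597345943/22812618) = 11007*(22812618/685597345943) = 251098486326/685597345943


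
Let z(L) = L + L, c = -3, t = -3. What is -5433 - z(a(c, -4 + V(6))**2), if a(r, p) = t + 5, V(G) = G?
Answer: -5441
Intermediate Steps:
a(r, p) = 2 (a(r, p) = -3 + 5 = 2)
z(L) = 2*L
-5433 - z(a(c, -4 + V(6))**2) = -5433 - 2*2**2 = -5433 - 2*4 = -5433 - 1*8 = -5433 - 8 = -5441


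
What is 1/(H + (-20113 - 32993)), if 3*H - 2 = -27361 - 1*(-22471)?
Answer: -3/164206 ≈ -1.8270e-5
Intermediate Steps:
H = -4888/3 (H = ⅔ + (-27361 - 1*(-22471))/3 = ⅔ + (-27361 + 22471)/3 = ⅔ + (⅓)*(-4890) = ⅔ - 1630 = -4888/3 ≈ -1629.3)
1/(H + (-20113 - 32993)) = 1/(-4888/3 + (-20113 - 32993)) = 1/(-4888/3 - 53106) = 1/(-164206/3) = -3/164206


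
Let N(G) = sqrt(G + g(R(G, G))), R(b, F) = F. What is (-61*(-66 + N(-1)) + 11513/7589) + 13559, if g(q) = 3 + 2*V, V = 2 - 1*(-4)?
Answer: 133464078/7589 - 61*sqrt(14) ≈ 17358.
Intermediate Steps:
V = 6 (V = 2 + 4 = 6)
g(q) = 15 (g(q) = 3 + 2*6 = 3 + 12 = 15)
N(G) = sqrt(15 + G) (N(G) = sqrt(G + 15) = sqrt(15 + G))
(-61*(-66 + N(-1)) + 11513/7589) + 13559 = (-61*(-66 + sqrt(15 - 1)) + 11513/7589) + 13559 = (-61*(-66 + sqrt(14)) + 11513*(1/7589)) + 13559 = ((4026 - 61*sqrt(14)) + 11513/7589) + 13559 = (30564827/7589 - 61*sqrt(14)) + 13559 = 133464078/7589 - 61*sqrt(14)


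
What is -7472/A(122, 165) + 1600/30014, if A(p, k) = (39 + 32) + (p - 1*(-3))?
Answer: -27993876/735343 ≈ -38.069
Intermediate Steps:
A(p, k) = 74 + p (A(p, k) = 71 + (p + 3) = 71 + (3 + p) = 74 + p)
-7472/A(122, 165) + 1600/30014 = -7472/(74 + 122) + 1600/30014 = -7472/196 + 1600*(1/30014) = -7472*1/196 + 800/15007 = -1868/49 + 800/15007 = -27993876/735343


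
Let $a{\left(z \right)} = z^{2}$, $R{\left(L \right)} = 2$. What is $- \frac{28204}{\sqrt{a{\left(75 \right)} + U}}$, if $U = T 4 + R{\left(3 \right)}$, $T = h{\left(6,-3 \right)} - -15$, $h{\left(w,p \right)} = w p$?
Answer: $- \frac{28204 \sqrt{5615}}{5615} \approx -376.39$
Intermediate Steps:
$h{\left(w,p \right)} = p w$
$T = -3$ ($T = \left(-3\right) 6 - -15 = -18 + 15 = -3$)
$U = -10$ ($U = \left(-3\right) 4 + 2 = -12 + 2 = -10$)
$- \frac{28204}{\sqrt{a{\left(75 \right)} + U}} = - \frac{28204}{\sqrt{75^{2} - 10}} = - \frac{28204}{\sqrt{5625 - 10}} = - \frac{28204}{\sqrt{5615}} = - 28204 \frac{\sqrt{5615}}{5615} = - \frac{28204 \sqrt{5615}}{5615}$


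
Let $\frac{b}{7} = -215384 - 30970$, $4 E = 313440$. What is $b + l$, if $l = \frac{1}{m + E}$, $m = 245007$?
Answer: $- \frac{557639277425}{323367} \approx -1.7245 \cdot 10^{6}$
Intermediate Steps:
$E = 78360$ ($E = \frac{1}{4} \cdot 313440 = 78360$)
$l = \frac{1}{323367}$ ($l = \frac{1}{245007 + 78360} = \frac{1}{323367} \approx 3.0925 \cdot 10^{-6}$)
$b = -1724478$ ($b = 7 \left(-215384 - 30970\right) = 7 \left(-246354\right) = -1724478$)
$b + l = -1724478 + \frac{1}{323367} = - \frac{557639277425}{323367}$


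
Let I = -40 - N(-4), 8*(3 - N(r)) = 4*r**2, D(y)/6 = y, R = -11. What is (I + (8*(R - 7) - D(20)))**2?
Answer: 89401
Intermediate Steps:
D(y) = 6*y
N(r) = 3 - r**2/2
I = -35 (I = -40 - (3 - 1/2*(-4)**2) = -40 - (3 - 1/2*16) = -40 - (3 - 8) = -40 - 1*(-5) = -40 + 5 = -35)
(I + (8*(R - 7) - D(20)))**2 = (-35 + (8*(-11 - 7) - 6*20))**2 = (-35 + (8*(-18) - 1*120))**2 = (-35 + (-144 - 120))**2 = (-35 - 264)**2 = (-299)**2 = 89401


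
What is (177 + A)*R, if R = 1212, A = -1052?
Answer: -1060500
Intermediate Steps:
(177 + A)*R = (177 - 1052)*1212 = -875*1212 = -1060500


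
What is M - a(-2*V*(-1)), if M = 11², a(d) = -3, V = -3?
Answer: 124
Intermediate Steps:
M = 121
M - a(-2*V*(-1)) = 121 - 1*(-3) = 121 + 3 = 124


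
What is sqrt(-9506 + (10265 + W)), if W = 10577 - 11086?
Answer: 5*sqrt(10) ≈ 15.811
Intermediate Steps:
W = -509
sqrt(-9506 + (10265 + W)) = sqrt(-9506 + (10265 - 509)) = sqrt(-9506 + 9756) = sqrt(250) = 5*sqrt(10)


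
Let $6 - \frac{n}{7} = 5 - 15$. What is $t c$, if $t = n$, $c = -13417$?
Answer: $-1502704$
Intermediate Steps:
$n = 112$ ($n = 42 - 7 \left(5 - 15\right) = 42 - -70 = 42 + 70 = 112$)
$t = 112$
$t c = 112 \left(-13417\right) = -1502704$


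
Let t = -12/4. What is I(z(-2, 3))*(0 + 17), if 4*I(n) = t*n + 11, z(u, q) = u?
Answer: 289/4 ≈ 72.250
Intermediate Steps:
t = -3 (t = -12*¼ = -3)
I(n) = 11/4 - 3*n/4 (I(n) = (-3*n + 11)/4 = (11 - 3*n)/4 = 11/4 - 3*n/4)
I(z(-2, 3))*(0 + 17) = (11/4 - ¾*(-2))*(0 + 17) = (11/4 + 3/2)*17 = (17/4)*17 = 289/4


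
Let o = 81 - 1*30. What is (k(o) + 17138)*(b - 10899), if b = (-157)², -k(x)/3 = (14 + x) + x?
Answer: 230862500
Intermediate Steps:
o = 51 (o = 81 - 30 = 51)
k(x) = -42 - 6*x (k(x) = -3*((14 + x) + x) = -3*(14 + 2*x) = -42 - 6*x)
b = 24649
(k(o) + 17138)*(b - 10899) = ((-42 - 6*51) + 17138)*(24649 - 10899) = ((-42 - 306) + 17138)*13750 = (-348 + 17138)*13750 = 16790*13750 = 230862500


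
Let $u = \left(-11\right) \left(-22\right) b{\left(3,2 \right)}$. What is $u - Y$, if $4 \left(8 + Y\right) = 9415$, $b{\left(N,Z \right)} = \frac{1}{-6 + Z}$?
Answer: $- \frac{9625}{4} \approx -2406.3$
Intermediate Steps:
$Y = \frac{9383}{4}$ ($Y = -8 + \frac{1}{4} \cdot 9415 = -8 + \frac{9415}{4} = \frac{9383}{4} \approx 2345.8$)
$u = - \frac{121}{2}$ ($u = \frac{\left(-11\right) \left(-22\right)}{-6 + 2} = \frac{242}{-4} = 242 \left(- \frac{1}{4}\right) = - \frac{121}{2} \approx -60.5$)
$u - Y = - \frac{121}{2} - \frac{9383}{4} = - \frac{9625}{4}$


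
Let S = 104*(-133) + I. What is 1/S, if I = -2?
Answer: -1/13834 ≈ -7.2286e-5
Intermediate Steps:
S = -13834 (S = 104*(-133) - 2 = -13832 - 2 = -13834)
1/S = 1/(-13834) = -1/13834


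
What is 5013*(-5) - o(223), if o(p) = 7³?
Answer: -25408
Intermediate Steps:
o(p) = 343
5013*(-5) - o(223) = 5013*(-5) - 1*343 = -25065 - 343 = -25408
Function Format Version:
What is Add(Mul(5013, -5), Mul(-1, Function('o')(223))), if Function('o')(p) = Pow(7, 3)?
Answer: -25408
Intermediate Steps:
Function('o')(p) = 343
Add(Mul(5013, -5), Mul(-1, Function('o')(223))) = Add(Mul(5013, -5), Mul(-1, 343)) = Add(-25065, -343) = -25408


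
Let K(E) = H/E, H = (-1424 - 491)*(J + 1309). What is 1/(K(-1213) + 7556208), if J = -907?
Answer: 1213/9166450134 ≈ 1.3233e-7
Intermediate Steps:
H = -769830 (H = (-1424 - 491)*(-907 + 1309) = -1915*402 = -769830)
K(E) = -769830/E
1/(K(-1213) + 7556208) = 1/(-769830/(-1213) + 7556208) = 1/(-769830*(-1/1213) + 7556208) = 1/(769830/1213 + 7556208) = 1/(9166450134/1213) = 1213/9166450134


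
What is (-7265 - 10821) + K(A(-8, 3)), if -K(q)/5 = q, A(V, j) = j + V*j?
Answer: -17981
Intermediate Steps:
K(q) = -5*q
(-7265 - 10821) + K(A(-8, 3)) = (-7265 - 10821) - 15*(1 - 8) = -18086 - 15*(-7) = -18086 - 5*(-21) = -18086 + 105 = -17981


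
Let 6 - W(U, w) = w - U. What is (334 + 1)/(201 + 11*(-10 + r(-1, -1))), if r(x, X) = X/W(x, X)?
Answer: 402/107 ≈ 3.7570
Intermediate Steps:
W(U, w) = 6 + U - w (W(U, w) = 6 - (w - U) = 6 + (U - w) = 6 + U - w)
r(x, X) = X/(6 + x - X)
(334 + 1)/(201 + 11*(-10 + r(-1, -1))) = (334 + 1)/(201 + 11*(-10 - 1/(6 - 1 - 1*(-1)))) = 335/(201 + 11*(-10 - 1/(6 - 1 + 1))) = 335/(201 + 11*(-10 - 1/6)) = 335/(201 + 11*(-10 - 1*⅙)) = 335/(201 + 11*(-10 - ⅙)) = 335/(201 + 11*(-61/6)) = 335/(201 - 671/6) = 335/(535/6) = 335*(6/535) = 402/107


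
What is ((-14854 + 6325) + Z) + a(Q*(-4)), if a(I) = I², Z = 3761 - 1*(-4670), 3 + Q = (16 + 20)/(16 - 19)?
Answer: 3502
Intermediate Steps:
Q = -15 (Q = -3 + (16 + 20)/(16 - 19) = -3 + 36/(-3) = -3 + 36*(-⅓) = -3 - 12 = -15)
Z = 8431 (Z = 3761 + 4670 = 8431)
((-14854 + 6325) + Z) + a(Q*(-4)) = ((-14854 + 6325) + 8431) + (-15*(-4))² = (-8529 + 8431) + 60² = -98 + 3600 = 3502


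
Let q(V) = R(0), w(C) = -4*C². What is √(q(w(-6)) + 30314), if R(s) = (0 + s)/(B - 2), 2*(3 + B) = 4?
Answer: √30314 ≈ 174.11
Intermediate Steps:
B = -1 (B = -3 + (½)*4 = -3 + 2 = -1)
R(s) = -s/3 (R(s) = (0 + s)/(-1 - 2) = s/(-3) = s*(-⅓) = -s/3)
q(V) = 0 (q(V) = -⅓*0 = 0)
√(q(w(-6)) + 30314) = √(0 + 30314) = √30314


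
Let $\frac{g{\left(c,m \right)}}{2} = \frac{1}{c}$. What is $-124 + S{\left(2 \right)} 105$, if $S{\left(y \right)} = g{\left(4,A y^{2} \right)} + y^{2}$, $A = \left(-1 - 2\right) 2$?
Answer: $\frac{697}{2} \approx 348.5$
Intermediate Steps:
$A = -6$ ($A = \left(-3\right) 2 = -6$)
$g{\left(c,m \right)} = \frac{2}{c}$
$S{\left(y \right)} = \frac{1}{2} + y^{2}$ ($S{\left(y \right)} = \frac{2}{4} + y^{2} = 2 \cdot \frac{1}{4} + y^{2} = \frac{1}{2} + y^{2}$)
$-124 + S{\left(2 \right)} 105 = -124 + \left(\frac{1}{2} + 2^{2}\right) 105 = -124 + \left(\frac{1}{2} + 4\right) 105 = -124 + \frac{9}{2} \cdot 105 = -124 + \frac{945}{2} = \frac{697}{2}$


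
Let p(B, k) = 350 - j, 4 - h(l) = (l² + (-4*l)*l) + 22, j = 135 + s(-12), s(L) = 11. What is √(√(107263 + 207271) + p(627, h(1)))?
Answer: √(204 + 29*√374) ≈ 27.656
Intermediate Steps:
j = 146 (j = 135 + 11 = 146)
h(l) = -18 + 3*l² (h(l) = 4 - ((l² + (-4*l)*l) + 22) = 4 - ((l² - 4*l²) + 22) = 4 - (-3*l² + 22) = 4 - (22 - 3*l²) = 4 + (-22 + 3*l²) = -18 + 3*l²)
p(B, k) = 204 (p(B, k) = 350 - 1*146 = 350 - 146 = 204)
√(√(107263 + 207271) + p(627, h(1))) = √(√(107263 + 207271) + 204) = √(√314534 + 204) = √(29*√374 + 204) = √(204 + 29*√374)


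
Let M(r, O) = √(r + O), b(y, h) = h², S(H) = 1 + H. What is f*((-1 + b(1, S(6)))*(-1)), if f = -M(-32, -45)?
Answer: 48*I*√77 ≈ 421.2*I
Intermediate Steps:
M(r, O) = √(O + r)
f = -I*√77 (f = -√(-45 - 32) = -√(-77) = -I*√77 ≈ -8.775*I)
f*((-1 + b(1, S(6)))*(-1)) = (-I*√77)*((-1 + (1 + 6)²)*(-1)) = (-I*√77)*((-1 + 7²)*(-1)) = (-I*√77)*((-1 + 49)*(-1)) = (-I*√77)*(48*(-1)) = -I*√77*(-48) = 48*I*√77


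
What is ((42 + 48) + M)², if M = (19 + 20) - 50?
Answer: 6241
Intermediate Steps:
M = -11 (M = 39 - 50 = -11)
((42 + 48) + M)² = ((42 + 48) - 11)² = (90 - 11)² = 79² = 6241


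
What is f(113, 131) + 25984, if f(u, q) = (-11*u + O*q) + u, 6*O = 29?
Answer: 152923/6 ≈ 25487.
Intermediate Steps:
O = 29/6 (O = (⅙)*29 = 29/6 ≈ 4.8333)
f(u, q) = -10*u + 29*q/6 (f(u, q) = (-11*u + 29*q/6) + u = -10*u + 29*q/6)
f(113, 131) + 25984 = (-10*113 + (29/6)*131) + 25984 = (-1130 + 3799/6) + 25984 = -2981/6 + 25984 = 152923/6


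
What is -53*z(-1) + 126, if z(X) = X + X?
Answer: 232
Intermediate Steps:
z(X) = 2*X
-53*z(-1) + 126 = -106*(-1) + 126 = -53*(-2) + 126 = 106 + 126 = 232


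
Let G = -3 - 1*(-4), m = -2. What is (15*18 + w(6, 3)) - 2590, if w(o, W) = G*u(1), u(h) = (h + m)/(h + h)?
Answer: -4641/2 ≈ -2320.5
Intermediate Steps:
G = 1 (G = -3 + 4 = 1)
u(h) = (-2 + h)/(2*h) (u(h) = (h - 2)/(h + h) = (-2 + h)/((2*h)) = (-2 + h)*(1/(2*h)) = (-2 + h)/(2*h))
w(o, W) = -½ (w(o, W) = 1*((½)*(-2 + 1)/1) = 1*((½)*1*(-1)) = 1*(-½) = -½)
(15*18 + w(6, 3)) - 2590 = (15*18 - ½) - 2590 = (270 - ½) - 2590 = 539/2 - 2590 = -4641/2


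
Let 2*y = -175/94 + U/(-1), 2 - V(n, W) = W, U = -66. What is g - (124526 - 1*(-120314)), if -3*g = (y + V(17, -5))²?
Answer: -26014823905/106032 ≈ -2.4535e+5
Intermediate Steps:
V(n, W) = 2 - W
y = 6029/188 (y = (-175/94 - 66/(-1))/2 = (-175*1/94 - 66*(-1))/2 = (-175/94 + 66)/2 = (½)*(6029/94) = 6029/188 ≈ 32.069)
g = -53949025/106032 (g = -(6029/188 + (2 - 1*(-5)))²/3 = -(6029/188 + (2 + 5))²/3 = -(6029/188 + 7)²/3 = -(7345/188)²/3 = -⅓*53949025/35344 = -53949025/106032 ≈ -508.80)
g - (124526 - 1*(-120314)) = -53949025/106032 - (124526 - 1*(-120314)) = -53949025/106032 - (124526 + 120314) = -53949025/106032 - 1*244840 = -53949025/106032 - 244840 = -26014823905/106032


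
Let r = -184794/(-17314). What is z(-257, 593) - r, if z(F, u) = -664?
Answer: -5840645/8657 ≈ -674.67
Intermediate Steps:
r = 92397/8657 (r = -184794*(-1/17314) = 92397/8657 ≈ 10.673)
z(-257, 593) - r = -664 - 1*92397/8657 = -664 - 92397/8657 = -5840645/8657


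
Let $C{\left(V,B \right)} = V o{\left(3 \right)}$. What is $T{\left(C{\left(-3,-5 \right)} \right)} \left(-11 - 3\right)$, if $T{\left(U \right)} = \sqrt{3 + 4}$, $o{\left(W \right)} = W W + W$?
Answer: $- 14 \sqrt{7} \approx -37.041$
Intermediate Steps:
$o{\left(W \right)} = W + W^{2}$ ($o{\left(W \right)} = W^{2} + W = W + W^{2}$)
$C{\left(V,B \right)} = 12 V$ ($C{\left(V,B \right)} = V 3 \left(1 + 3\right) = V 3 \cdot 4 = V 12 = 12 V$)
$T{\left(U \right)} = \sqrt{7}$
$T{\left(C{\left(-3,-5 \right)} \right)} \left(-11 - 3\right) = \sqrt{7} \left(-11 - 3\right) = \sqrt{7} \left(-14\right) = - 14 \sqrt{7}$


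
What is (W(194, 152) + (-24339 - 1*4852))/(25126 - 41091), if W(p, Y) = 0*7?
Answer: 29191/15965 ≈ 1.8284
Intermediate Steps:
W(p, Y) = 0
(W(194, 152) + (-24339 - 1*4852))/(25126 - 41091) = (0 + (-24339 - 1*4852))/(25126 - 41091) = (0 + (-24339 - 4852))/(-15965) = (0 - 29191)*(-1/15965) = -29191*(-1/15965) = 29191/15965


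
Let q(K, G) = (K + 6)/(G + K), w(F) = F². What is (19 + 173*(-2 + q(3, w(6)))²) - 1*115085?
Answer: -19354637/169 ≈ -1.1452e+5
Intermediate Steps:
q(K, G) = (6 + K)/(G + K)
(19 + 173*(-2 + q(3, w(6)))²) - 1*115085 = (19 + 173*(-2 + (6 + 3)/(6² + 3))²) - 1*115085 = (19 + 173*(-2 + 9/(36 + 3))²) - 115085 = (19 + 173*(-2 + 9/39)²) - 115085 = (19 + 173*(-2 + (1/39)*9)²) - 115085 = (19 + 173*(-2 + 3/13)²) - 115085 = (19 + 173*(-23/13)²) - 115085 = (19 + 173*(529/169)) - 115085 = (19 + 91517/169) - 115085 = 94728/169 - 115085 = -19354637/169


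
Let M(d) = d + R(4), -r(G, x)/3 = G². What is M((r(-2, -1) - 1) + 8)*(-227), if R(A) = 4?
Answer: 227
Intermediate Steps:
r(G, x) = -3*G²
M(d) = 4 + d (M(d) = d + 4 = 4 + d)
M((r(-2, -1) - 1) + 8)*(-227) = (4 + ((-3*(-2)² - 1) + 8))*(-227) = (4 + ((-3*4 - 1) + 8))*(-227) = (4 + ((-12 - 1) + 8))*(-227) = (4 + (-13 + 8))*(-227) = (4 - 5)*(-227) = -1*(-227) = 227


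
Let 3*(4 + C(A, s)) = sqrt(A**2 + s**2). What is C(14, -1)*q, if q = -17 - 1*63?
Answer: 320 - 80*sqrt(197)/3 ≈ -54.284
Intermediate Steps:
q = -80 (q = -17 - 63 = -80)
C(A, s) = -4 + sqrt(A**2 + s**2)/3
C(14, -1)*q = (-4 + sqrt(14**2 + (-1)**2)/3)*(-80) = (-4 + sqrt(196 + 1)/3)*(-80) = (-4 + sqrt(197)/3)*(-80) = 320 - 80*sqrt(197)/3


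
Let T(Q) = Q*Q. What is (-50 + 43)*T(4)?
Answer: -112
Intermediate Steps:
T(Q) = Q**2
(-50 + 43)*T(4) = (-50 + 43)*4**2 = -7*16 = -112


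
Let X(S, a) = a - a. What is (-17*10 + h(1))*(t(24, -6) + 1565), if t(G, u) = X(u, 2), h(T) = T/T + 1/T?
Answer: -262920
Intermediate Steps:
h(T) = 1 + 1/T
X(S, a) = 0
t(G, u) = 0
(-17*10 + h(1))*(t(24, -6) + 1565) = (-17*10 + (1 + 1)/1)*(0 + 1565) = (-170 + 1*2)*1565 = (-170 + 2)*1565 = -168*1565 = -262920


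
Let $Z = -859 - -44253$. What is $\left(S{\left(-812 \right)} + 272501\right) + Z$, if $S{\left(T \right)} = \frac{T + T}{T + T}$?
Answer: $315896$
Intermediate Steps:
$Z = 43394$ ($Z = -859 + 44253 = 43394$)
$S{\left(T \right)} = 1$ ($S{\left(T \right)} = \frac{2 T}{2 T} = 2 T \frac{1}{2 T} = 1$)
$\left(S{\left(-812 \right)} + 272501\right) + Z = \left(1 + 272501\right) + 43394 = 272502 + 43394 = 315896$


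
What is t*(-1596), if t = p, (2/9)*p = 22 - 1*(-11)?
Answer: -237006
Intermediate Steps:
p = 297/2 (p = 9*(22 - 1*(-11))/2 = 9*(22 + 11)/2 = (9/2)*33 = 297/2 ≈ 148.50)
t = 297/2 ≈ 148.50
t*(-1596) = (297/2)*(-1596) = -237006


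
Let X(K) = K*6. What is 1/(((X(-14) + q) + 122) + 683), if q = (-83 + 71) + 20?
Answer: 1/729 ≈ 0.0013717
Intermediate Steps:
X(K) = 6*K
q = 8 (q = -12 + 20 = 8)
1/(((X(-14) + q) + 122) + 683) = 1/(((6*(-14) + 8) + 122) + 683) = 1/(((-84 + 8) + 122) + 683) = 1/((-76 + 122) + 683) = 1/(46 + 683) = 1/729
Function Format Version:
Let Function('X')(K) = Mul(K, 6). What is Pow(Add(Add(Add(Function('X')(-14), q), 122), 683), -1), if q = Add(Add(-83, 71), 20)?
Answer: Rational(1, 729) ≈ 0.0013717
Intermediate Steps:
Function('X')(K) = Mul(6, K)
q = 8 (q = Add(-12, 20) = 8)
Pow(Add(Add(Add(Function('X')(-14), q), 122), 683), -1) = Pow(Add(Add(Add(Mul(6, -14), 8), 122), 683), -1) = Pow(Add(Add(Add(-84, 8), 122), 683), -1) = Pow(Add(Add(-76, 122), 683), -1) = Pow(Add(46, 683), -1) = Pow(729, -1) = Rational(1, 729)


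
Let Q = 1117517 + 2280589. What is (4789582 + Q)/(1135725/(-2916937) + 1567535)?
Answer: 628499212412/120326308015 ≈ 5.2233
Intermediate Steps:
Q = 3398106
(4789582 + Q)/(1135725/(-2916937) + 1567535) = (4789582 + 3398106)/(1135725/(-2916937) + 1567535) = 8187688/(1135725*(-1/2916937) + 1567535) = 8187688/(-59775/153523 + 1567535) = 8187688/(240652616030/153523) = 8187688*(153523/240652616030) = 628499212412/120326308015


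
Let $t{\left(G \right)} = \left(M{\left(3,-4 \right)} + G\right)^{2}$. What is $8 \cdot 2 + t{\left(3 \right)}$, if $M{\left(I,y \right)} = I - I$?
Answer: $25$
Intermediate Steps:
$M{\left(I,y \right)} = 0$
$t{\left(G \right)} = G^{2}$ ($t{\left(G \right)} = \left(0 + G\right)^{2} = G^{2}$)
$8 \cdot 2 + t{\left(3 \right)} = 8 \cdot 2 + 3^{2} = 16 + 9 = 25$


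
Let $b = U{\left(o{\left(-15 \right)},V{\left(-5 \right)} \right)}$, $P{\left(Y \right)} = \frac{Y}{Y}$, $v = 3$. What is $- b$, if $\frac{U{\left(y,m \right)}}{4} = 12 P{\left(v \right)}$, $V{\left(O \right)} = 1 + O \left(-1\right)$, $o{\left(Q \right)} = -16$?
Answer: $-48$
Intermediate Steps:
$P{\left(Y \right)} = 1$
$V{\left(O \right)} = 1 - O$
$U{\left(y,m \right)} = 48$ ($U{\left(y,m \right)} = 4 \cdot 12 \cdot 1 = 4 \cdot 12 = 48$)
$b = 48$
$- b = \left(-1\right) 48 = -48$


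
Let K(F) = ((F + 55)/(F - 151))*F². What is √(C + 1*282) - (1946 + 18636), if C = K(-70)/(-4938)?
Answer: -20582 + 2*√2331683494387/181883 ≈ -20565.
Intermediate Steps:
K(F) = F²*(55 + F)/(-151 + F) (K(F) = ((55 + F)/(-151 + F))*F² = F²*(55 + F)/(-151 + F))
C = -12250/181883 (C = ((-70)²*(55 - 70)/(-151 - 70))/(-4938) = (4900*(-15)/(-221))*(-1/4938) = (4900*(-1/221)*(-15))*(-1/4938) = (73500/221)*(-1/4938) = -12250/181883 ≈ -0.067351)
√(C + 1*282) - (1946 + 18636) = √(-12250/181883 + 1*282) - (1946 + 18636) = √(-12250/181883 + 282) - 1*20582 = √(51278756/181883) - 20582 = 2*√2331683494387/181883 - 20582 = -20582 + 2*√2331683494387/181883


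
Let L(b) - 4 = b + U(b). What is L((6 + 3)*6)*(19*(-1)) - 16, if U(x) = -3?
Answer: -1061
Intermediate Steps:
L(b) = 1 + b (L(b) = 4 + (b - 3) = 4 + (-3 + b) = 1 + b)
L((6 + 3)*6)*(19*(-1)) - 16 = (1 + (6 + 3)*6)*(19*(-1)) - 16 = (1 + 9*6)*(-19) - 16 = (1 + 54)*(-19) - 16 = 55*(-19) - 16 = -1045 - 16 = -1061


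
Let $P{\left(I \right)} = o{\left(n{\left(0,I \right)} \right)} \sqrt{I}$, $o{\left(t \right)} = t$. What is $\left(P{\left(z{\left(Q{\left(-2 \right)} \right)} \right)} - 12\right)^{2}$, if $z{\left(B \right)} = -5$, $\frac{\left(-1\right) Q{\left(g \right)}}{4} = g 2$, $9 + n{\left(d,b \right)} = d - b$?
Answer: $64 + 96 i \sqrt{5} \approx 64.0 + 214.66 i$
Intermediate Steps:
$n{\left(d,b \right)} = -9 + d - b$ ($n{\left(d,b \right)} = -9 - \left(b - d\right) = -9 + d - b$)
$Q{\left(g \right)} = - 8 g$ ($Q{\left(g \right)} = - 4 g 2 = - 4 \cdot 2 g = - 8 g$)
$P{\left(I \right)} = \sqrt{I} \left(-9 - I\right)$ ($P{\left(I \right)} = \left(-9 + 0 - I\right) \sqrt{I} = \left(-9 - I\right) \sqrt{I} = \sqrt{I} \left(-9 - I\right)$)
$\left(P{\left(z{\left(Q{\left(-2 \right)} \right)} \right)} - 12\right)^{2} = \left(\sqrt{-5} \left(-9 - -5\right) - 12\right)^{2} = \left(i \sqrt{5} \left(-9 + 5\right) - 12\right)^{2} = \left(i \sqrt{5} \left(-4\right) - 12\right)^{2} = \left(- 4 i \sqrt{5} - 12\right)^{2} = \left(-12 - 4 i \sqrt{5}\right)^{2}$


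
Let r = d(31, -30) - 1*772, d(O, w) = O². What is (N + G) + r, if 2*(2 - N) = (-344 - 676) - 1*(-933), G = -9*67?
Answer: -737/2 ≈ -368.50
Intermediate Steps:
G = -603
N = 91/2 (N = 2 - ((-344 - 676) - 1*(-933))/2 = 2 - (-1020 + 933)/2 = 2 - ½*(-87) = 2 + 87/2 = 91/2 ≈ 45.500)
r = 189 (r = 31² - 1*772 = 961 - 772 = 189)
(N + G) + r = (91/2 - 603) + 189 = -1115/2 + 189 = -737/2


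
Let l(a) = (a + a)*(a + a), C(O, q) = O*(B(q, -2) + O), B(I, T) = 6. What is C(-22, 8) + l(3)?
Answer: 388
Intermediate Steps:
C(O, q) = O*(6 + O)
l(a) = 4*a² (l(a) = (2*a)*(2*a) = 4*a²)
C(-22, 8) + l(3) = -22*(6 - 22) + 4*3² = -22*(-16) + 4*9 = 352 + 36 = 388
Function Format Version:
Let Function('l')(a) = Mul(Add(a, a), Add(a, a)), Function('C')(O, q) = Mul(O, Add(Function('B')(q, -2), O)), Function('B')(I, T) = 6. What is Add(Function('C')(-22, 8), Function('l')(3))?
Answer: 388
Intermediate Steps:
Function('C')(O, q) = Mul(O, Add(6, O))
Function('l')(a) = Mul(4, Pow(a, 2)) (Function('l')(a) = Mul(Mul(2, a), Mul(2, a)) = Mul(4, Pow(a, 2)))
Add(Function('C')(-22, 8), Function('l')(3)) = Add(Mul(-22, Add(6, -22)), Mul(4, Pow(3, 2))) = Add(Mul(-22, -16), Mul(4, 9)) = Add(352, 36) = 388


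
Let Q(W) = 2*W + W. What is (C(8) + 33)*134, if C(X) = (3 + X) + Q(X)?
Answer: 9112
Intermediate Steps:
Q(W) = 3*W
C(X) = 3 + 4*X (C(X) = (3 + X) + 3*X = 3 + 4*X)
(C(8) + 33)*134 = ((3 + 4*8) + 33)*134 = ((3 + 32) + 33)*134 = (35 + 33)*134 = 68*134 = 9112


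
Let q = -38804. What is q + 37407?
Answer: -1397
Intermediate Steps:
q + 37407 = -38804 + 37407 = -1397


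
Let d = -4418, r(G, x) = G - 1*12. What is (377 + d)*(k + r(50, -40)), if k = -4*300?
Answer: 4695642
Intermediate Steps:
r(G, x) = -12 + G (r(G, x) = G - 12 = -12 + G)
k = -1200
(377 + d)*(k + r(50, -40)) = (377 - 4418)*(-1200 + (-12 + 50)) = -4041*(-1200 + 38) = -4041*(-1162) = 4695642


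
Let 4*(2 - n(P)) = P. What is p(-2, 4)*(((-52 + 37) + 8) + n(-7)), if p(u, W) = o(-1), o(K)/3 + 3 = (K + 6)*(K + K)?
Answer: 507/4 ≈ 126.75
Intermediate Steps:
o(K) = -9 + 6*K*(6 + K) (o(K) = -9 + 3*((K + 6)*(K + K)) = -9 + 3*((6 + K)*(2*K)) = -9 + 3*(2*K*(6 + K)) = -9 + 6*K*(6 + K))
n(P) = 2 - P/4
p(u, W) = -39 (p(u, W) = -9 + 6*(-1)² + 36*(-1) = -9 + 6*1 - 36 = -9 + 6 - 36 = -39)
p(-2, 4)*(((-52 + 37) + 8) + n(-7)) = -39*(((-52 + 37) + 8) + (2 - ¼*(-7))) = -39*((-15 + 8) + (2 + 7/4)) = -39*(-7 + 15/4) = -39*(-13/4) = 507/4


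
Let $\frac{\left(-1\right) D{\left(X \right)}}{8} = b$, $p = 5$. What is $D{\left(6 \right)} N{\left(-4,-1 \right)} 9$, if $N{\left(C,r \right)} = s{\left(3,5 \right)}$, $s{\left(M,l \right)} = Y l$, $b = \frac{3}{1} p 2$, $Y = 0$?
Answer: $0$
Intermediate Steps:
$b = 30$ ($b = \frac{3}{1} \cdot 5 \cdot 2 = 3 \cdot 1 \cdot 5 \cdot 2 = 3 \cdot 5 \cdot 2 = 15 \cdot 2 = 30$)
$s{\left(M,l \right)} = 0$ ($s{\left(M,l \right)} = 0 l = 0$)
$N{\left(C,r \right)} = 0$
$D{\left(X \right)} = -240$ ($D{\left(X \right)} = \left(-8\right) 30 = -240$)
$D{\left(6 \right)} N{\left(-4,-1 \right)} 9 = \left(-240\right) 0 \cdot 9 = 0 \cdot 9 = 0$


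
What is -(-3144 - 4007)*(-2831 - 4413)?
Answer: -51801844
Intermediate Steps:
-(-3144 - 4007)*(-2831 - 4413) = -(-7151)*(-7244) = -1*51801844 = -51801844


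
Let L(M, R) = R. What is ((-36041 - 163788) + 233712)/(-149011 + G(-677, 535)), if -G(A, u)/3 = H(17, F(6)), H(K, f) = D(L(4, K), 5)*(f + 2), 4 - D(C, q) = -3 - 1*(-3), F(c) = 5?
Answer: -33883/149095 ≈ -0.22726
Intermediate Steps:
D(C, q) = 4 (D(C, q) = 4 - (-3 - 1*(-3)) = 4 - (-3 + 3) = 4 - 1*0 = 4 + 0 = 4)
H(K, f) = 8 + 4*f (H(K, f) = 4*(f + 2) = 4*(2 + f) = 8 + 4*f)
G(A, u) = -84 (G(A, u) = -3*(8 + 4*5) = -3*(8 + 20) = -3*28 = -84)
((-36041 - 163788) + 233712)/(-149011 + G(-677, 535)) = ((-36041 - 163788) + 233712)/(-149011 - 84) = (-199829 + 233712)/(-149095) = 33883*(-1/149095) = -33883/149095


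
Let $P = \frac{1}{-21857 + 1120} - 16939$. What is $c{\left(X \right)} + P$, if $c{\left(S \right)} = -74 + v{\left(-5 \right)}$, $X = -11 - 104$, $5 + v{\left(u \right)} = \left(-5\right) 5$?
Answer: $- \frac{353420692}{20737} \approx -17043.0$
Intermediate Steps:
$v{\left(u \right)} = -30$ ($v{\left(u \right)} = -5 - 25 = -30$)
$X = -115$ ($X = -11 - 104 = -115$)
$c{\left(S \right)} = -104$ ($c{\left(S \right)} = -74 - 30 = -104$)
$P = - \frac{351264044}{20737}$ ($P = \frac{1}{-20737} - 16939 = - \frac{1}{20737} - 16939 = - \frac{351264044}{20737} \approx -16939.0$)
$c{\left(X \right)} + P = -104 - \frac{351264044}{20737} = - \frac{353420692}{20737}$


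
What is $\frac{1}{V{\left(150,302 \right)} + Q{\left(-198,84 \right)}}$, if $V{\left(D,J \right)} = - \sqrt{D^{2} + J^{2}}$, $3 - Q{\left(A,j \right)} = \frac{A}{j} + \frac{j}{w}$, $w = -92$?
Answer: $- \frac{650118}{11785209175} - \frac{207368 \sqrt{28426}}{11785209175} \approx -0.0030218$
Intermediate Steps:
$Q{\left(A,j \right)} = 3 + \frac{j}{92} - \frac{A}{j}$ ($Q{\left(A,j \right)} = 3 - \left(\frac{A}{j} + \frac{j}{-92}\right) = 3 - \left(\frac{A}{j} + j \left(- \frac{1}{92}\right)\right) = 3 - \left(\frac{A}{j} - \frac{j}{92}\right) = 3 - \left(- \frac{j}{92} + \frac{A}{j}\right) = 3 + \frac{j}{92} - \frac{A}{j}$)
$\frac{1}{V{\left(150,302 \right)} + Q{\left(-198,84 \right)}} = \frac{1}{- \sqrt{150^{2} + 302^{2}} + \left(3 + \frac{1}{92} \cdot 84 - - \frac{198}{84}\right)} = \frac{1}{- \sqrt{22500 + 91204} + \left(3 + \frac{21}{23} - \left(-198\right) \frac{1}{84}\right)} = \frac{1}{- \sqrt{113704} + \left(3 + \frac{21}{23} + \frac{33}{14}\right)} = \frac{1}{- 2 \sqrt{28426} + \frac{2019}{322}} = \frac{1}{\frac{2019}{322} - 2 \sqrt{28426}}$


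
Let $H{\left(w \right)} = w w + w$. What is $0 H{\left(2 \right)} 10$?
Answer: $0$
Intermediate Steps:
$H{\left(w \right)} = w + w^{2}$ ($H{\left(w \right)} = w^{2} + w = w + w^{2}$)
$0 H{\left(2 \right)} 10 = 0 \cdot 2 \left(1 + 2\right) 10 = 0 \cdot 2 \cdot 3 \cdot 10 = 0 \cdot 6 \cdot 10 = 0 \cdot 10 = 0$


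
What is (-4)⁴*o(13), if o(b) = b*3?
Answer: 9984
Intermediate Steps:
o(b) = 3*b
(-4)⁴*o(13) = (-4)⁴*(3*13) = 256*39 = 9984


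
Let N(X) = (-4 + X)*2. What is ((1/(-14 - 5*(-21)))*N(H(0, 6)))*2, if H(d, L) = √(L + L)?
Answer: -16/399 + 8*√3/399 ≈ -0.0053724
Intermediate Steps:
H(d, L) = √2*√L (H(d, L) = √(2*L) = √2*√L)
N(X) = -8 + 2*X
((1/(-14 - 5*(-21)))*N(H(0, 6)))*2 = ((1/(-14 - 5*(-21)))*(-8 + 2*(√2*√6)))*2 = ((-1/21/(-19))*(-8 + 2*(2*√3)))*2 = ((-1/19*(-1/21))*(-8 + 4*√3))*2 = ((-8 + 4*√3)/399)*2 = (-8/399 + 4*√3/399)*2 = -16/399 + 8*√3/399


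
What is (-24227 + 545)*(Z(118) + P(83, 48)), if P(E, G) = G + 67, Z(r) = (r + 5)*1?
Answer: -5636316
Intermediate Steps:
Z(r) = 5 + r (Z(r) = (5 + r)*1 = 5 + r)
P(E, G) = 67 + G
(-24227 + 545)*(Z(118) + P(83, 48)) = (-24227 + 545)*((5 + 118) + (67 + 48)) = -23682*(123 + 115) = -23682*238 = -5636316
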